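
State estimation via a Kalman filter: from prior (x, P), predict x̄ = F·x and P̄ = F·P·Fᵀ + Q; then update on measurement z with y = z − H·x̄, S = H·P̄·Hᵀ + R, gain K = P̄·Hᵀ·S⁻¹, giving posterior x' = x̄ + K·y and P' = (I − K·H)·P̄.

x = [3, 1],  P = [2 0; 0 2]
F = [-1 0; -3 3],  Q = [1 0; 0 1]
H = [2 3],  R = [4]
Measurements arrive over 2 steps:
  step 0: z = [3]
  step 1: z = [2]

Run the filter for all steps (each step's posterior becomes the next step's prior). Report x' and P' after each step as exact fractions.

step 0: x̄ = F·x = [-3, -6]
step 0: P̄ = F·P·Fᵀ + Q = [3 6; 6 37]
step 0: y = z − H·x̄ = [27]
step 0: S = H·P̄·Hᵀ + R = [421]
step 0: K = P̄·Hᵀ·S⁻¹ = [24/421; 123/421]
step 0: x' = x̄ + K·y = [-615/421, 795/421]
step 0: P' = (I − K·H)·P̄ = [687/421 -426/421; -426/421 448/421]
step 1: x̄ = F·x = [615/421, 4230/421]
step 1: P̄ = F·P·Fᵀ + Q = [1108/421 3339/421; 3339/421 18304/421]
step 1: y = z − H·x̄ = [-13078/421]
step 1: S = H·P̄·Hᵀ + R = [210920/421]
step 1: K = P̄·Hᵀ·S⁻¹ = [12233/210920; 6159/21092]
step 1: x' = x̄ + K·y = [-35947/105460, 10299/10546]
step 1: P' = (I − K·H)·P̄ = [199651/210920 -11679/21092; -11679/21092 7999/10546]

step 0: x' = [-615/421, 795/421], P' = [687/421 -426/421; -426/421 448/421]
step 1: x' = [-35947/105460, 10299/10546], P' = [199651/210920 -11679/21092; -11679/21092 7999/10546]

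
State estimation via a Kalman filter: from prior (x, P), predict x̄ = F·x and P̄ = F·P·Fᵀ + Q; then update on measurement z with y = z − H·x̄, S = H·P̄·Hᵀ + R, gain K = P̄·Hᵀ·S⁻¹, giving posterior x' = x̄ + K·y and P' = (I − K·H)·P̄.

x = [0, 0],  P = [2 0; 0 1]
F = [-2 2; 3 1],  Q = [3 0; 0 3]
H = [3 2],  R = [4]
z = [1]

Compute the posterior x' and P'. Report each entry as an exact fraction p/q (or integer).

x̄ = F·x = [0, 0]
P̄ = F·P·Fᵀ + Q = [15 -10; -10 22]
y = z − H·x̄ = [1]
S = H·P̄·Hᵀ + R = [107]
K = P̄·Hᵀ·S⁻¹ = [25/107; 14/107]
x' = x̄ + K·y = [25/107, 14/107]
P' = (I − K·H)·P̄ = [980/107 -1420/107; -1420/107 2158/107]

x' = [25/107, 14/107]
P' = [980/107 -1420/107; -1420/107 2158/107]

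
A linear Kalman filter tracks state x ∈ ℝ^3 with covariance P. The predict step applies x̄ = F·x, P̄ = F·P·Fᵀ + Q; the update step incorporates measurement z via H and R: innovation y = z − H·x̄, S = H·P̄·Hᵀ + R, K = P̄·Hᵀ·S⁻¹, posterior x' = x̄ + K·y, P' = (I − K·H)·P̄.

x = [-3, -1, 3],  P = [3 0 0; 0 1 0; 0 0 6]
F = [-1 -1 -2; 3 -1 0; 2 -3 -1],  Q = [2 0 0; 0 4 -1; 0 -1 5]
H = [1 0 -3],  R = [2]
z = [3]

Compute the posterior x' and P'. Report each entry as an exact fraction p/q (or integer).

x' = [-571/266, -622/133, -465/266]
P' = [7971/266 -962/133 2655/266; -962/133 1944/133 -298/133; 2655/266 -298/133 943/266]

x̄ = F·x = [-2, -8, -6]
P̄ = F·P·Fᵀ + Q = [30 -8 9; -8 32 20; 9 20 32]
y = z − H·x̄ = [-13]
S = H·P̄·Hᵀ + R = [266]
K = P̄·Hᵀ·S⁻¹ = [3/266; -34/133; -87/266]
x' = x̄ + K·y = [-571/266, -622/133, -465/266]
P' = (I − K·H)·P̄ = [7971/266 -962/133 2655/266; -962/133 1944/133 -298/133; 2655/266 -298/133 943/266]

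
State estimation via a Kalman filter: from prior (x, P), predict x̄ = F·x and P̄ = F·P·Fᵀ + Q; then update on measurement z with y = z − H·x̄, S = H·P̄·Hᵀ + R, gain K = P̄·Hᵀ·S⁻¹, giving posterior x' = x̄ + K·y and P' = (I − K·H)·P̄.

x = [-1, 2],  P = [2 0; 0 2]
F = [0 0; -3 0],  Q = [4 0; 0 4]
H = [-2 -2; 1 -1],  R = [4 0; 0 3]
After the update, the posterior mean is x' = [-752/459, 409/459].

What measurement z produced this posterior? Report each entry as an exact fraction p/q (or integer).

z = [2, -3]

x̄ = F·x = [0, 3]
P̄ = F·P·Fᵀ + Q = [4 0; 0 22]
S = H·P̄·Hᵀ + R = [108 36; 36 29]
K = P̄·Hᵀ·S⁻¹ = [-94/459 20/51; -121/459 -22/51]
x' − x̄ = [-752/459, -968/459] = K·y
y = (KᵀK)⁻¹·Kᵀ·(x' − x̄) = [8, 0]
z = y + H·x̄ = [8, 0] + [-6, -3] = [2, -3]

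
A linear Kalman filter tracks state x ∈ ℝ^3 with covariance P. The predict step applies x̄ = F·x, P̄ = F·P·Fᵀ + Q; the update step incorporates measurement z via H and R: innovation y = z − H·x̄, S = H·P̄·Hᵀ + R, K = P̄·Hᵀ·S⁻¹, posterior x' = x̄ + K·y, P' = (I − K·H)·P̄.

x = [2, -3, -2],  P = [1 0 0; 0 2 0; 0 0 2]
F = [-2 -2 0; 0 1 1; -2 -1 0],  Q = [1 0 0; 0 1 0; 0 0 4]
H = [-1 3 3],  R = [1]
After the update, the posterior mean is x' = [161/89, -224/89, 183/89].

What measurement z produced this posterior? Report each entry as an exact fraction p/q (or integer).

x̄ = F·x = [2, -5, -1]
P̄ = F·P·Fᵀ + Q = [13 -4 8; -4 5 -2; 8 -2 10]
S = H·P̄·Hᵀ + R = [89]
K = P̄·Hᵀ·S⁻¹ = [-1/89; 13/89; 16/89]
x' − x̄ = [-17/89, 221/89, 272/89] = K·y
y = (KᵀK)⁻¹·Kᵀ·(x' − x̄) = [17]
z = y + H·x̄ = [17] + [-20] = [-3]

z = [-3]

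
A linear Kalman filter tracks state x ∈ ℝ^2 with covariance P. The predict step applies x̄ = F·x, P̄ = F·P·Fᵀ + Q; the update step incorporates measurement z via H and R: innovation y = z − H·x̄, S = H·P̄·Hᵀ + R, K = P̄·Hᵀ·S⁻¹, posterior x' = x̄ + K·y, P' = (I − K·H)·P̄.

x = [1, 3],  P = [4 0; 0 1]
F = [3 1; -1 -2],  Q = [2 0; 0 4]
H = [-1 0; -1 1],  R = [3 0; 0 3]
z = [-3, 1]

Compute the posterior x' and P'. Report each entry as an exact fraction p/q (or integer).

x̄ = F·x = [6, -7]
P̄ = F·P·Fᵀ + Q = [39 -14; -14 12]
y = z − H·x̄ = [3, 14]
S = H·P̄·Hᵀ + R = [42 53; 53 82]
K = P̄·Hᵀ·S⁻¹ = [-389/635 -159/635; -46/127 70/127]
x' = x̄ + K·y = [417/635, -47/127]
P' = (I − K·H)·P̄ = [1167/635 138/127; 138/127 348/127]

x' = [417/635, -47/127]
P' = [1167/635 138/127; 138/127 348/127]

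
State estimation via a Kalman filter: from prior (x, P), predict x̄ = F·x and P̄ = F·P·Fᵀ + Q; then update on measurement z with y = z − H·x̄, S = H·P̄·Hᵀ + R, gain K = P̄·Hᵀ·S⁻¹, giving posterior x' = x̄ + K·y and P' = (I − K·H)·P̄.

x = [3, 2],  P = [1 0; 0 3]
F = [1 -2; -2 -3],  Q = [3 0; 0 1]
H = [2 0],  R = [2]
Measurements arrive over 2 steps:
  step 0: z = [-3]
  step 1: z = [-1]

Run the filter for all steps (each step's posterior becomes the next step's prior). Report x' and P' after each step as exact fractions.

step 0: x' = [-49/33, -412/33], P' = [16/33 16/33; 16/33 544/33]
step 1: x' = [-1452/4487, 3654/641], P' = [2227/4487 464/641; 464/641 9377/641]

step 0: x̄ = F·x = [-1, -12]
step 0: P̄ = F·P·Fᵀ + Q = [16 16; 16 32]
step 0: y = z − H·x̄ = [-1]
step 0: S = H·P̄·Hᵀ + R = [66]
step 0: K = P̄·Hᵀ·S⁻¹ = [16/33; 16/33]
step 0: x' = x̄ + K·y = [-49/33, -412/33]
step 0: P' = (I − K·H)·P̄ = [16/33 16/33; 16/33 544/33]
step 1: x̄ = F·x = [775/33, 1334/33]
step 1: P̄ = F·P·Fᵀ + Q = [2227/33 3248/33; 3248/33 5185/33]
step 1: y = z − H·x̄ = [-1583/33]
step 1: S = H·P̄·Hᵀ + R = [8974/33]
step 1: K = P̄·Hᵀ·S⁻¹ = [2227/4487; 464/641]
step 1: x' = x̄ + K·y = [-1452/4487, 3654/641]
step 1: P' = (I − K·H)·P̄ = [2227/4487 464/641; 464/641 9377/641]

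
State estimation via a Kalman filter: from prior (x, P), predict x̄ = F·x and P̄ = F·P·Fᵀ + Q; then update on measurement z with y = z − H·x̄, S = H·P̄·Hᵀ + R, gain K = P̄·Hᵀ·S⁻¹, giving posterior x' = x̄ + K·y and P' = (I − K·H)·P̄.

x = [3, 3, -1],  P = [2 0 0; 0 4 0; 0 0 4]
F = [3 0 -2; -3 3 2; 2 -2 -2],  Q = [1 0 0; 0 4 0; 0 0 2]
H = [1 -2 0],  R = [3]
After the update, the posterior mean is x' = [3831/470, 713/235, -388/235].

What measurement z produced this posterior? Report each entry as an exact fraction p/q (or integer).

z = [2]

x̄ = F·x = [11, -2, 2]
P̄ = F·P·Fᵀ + Q = [35 -34 28; -34 74 -52; 28 -52 42]
S = H·P̄·Hᵀ + R = [470]
K = P̄·Hᵀ·S⁻¹ = [103/470; -91/235; 66/235]
x' − x̄ = [-1339/470, 1183/235, -858/235] = K·y
y = (KᵀK)⁻¹·Kᵀ·(x' − x̄) = [-13]
z = y + H·x̄ = [-13] + [15] = [2]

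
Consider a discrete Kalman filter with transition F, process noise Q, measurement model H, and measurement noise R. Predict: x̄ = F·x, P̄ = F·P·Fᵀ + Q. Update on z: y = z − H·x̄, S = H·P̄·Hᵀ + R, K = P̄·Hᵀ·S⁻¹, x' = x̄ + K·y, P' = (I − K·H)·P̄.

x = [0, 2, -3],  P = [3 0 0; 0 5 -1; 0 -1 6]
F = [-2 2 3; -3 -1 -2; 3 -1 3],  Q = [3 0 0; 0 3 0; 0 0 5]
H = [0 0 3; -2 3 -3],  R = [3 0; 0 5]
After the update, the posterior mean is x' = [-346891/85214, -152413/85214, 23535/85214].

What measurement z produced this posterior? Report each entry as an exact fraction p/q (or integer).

x̄ = F·x = [-5, 4, -11]
P̄ = F·P·Fᵀ + Q = [77 -21 23; -21 55 -57; 23 -57 97]
S = H·P̄·Hᵀ + R = [876 -1524; -1524 3235]
K = P̄·Hᵀ·S⁻¹ = [-70883/170428 -12115/42607; 7629/170428 5877/42607; 55731/170428 -127/42607]
x' − x̄ = [79179/85214, -493269/85214, 960889/85214] = K·y
y = (KᵀK)⁻¹·Kᵀ·(x' − x̄) = [34, -53]
z = y + H·x̄ = [34, -53] + [-33, 55] = [1, 2]

z = [1, 2]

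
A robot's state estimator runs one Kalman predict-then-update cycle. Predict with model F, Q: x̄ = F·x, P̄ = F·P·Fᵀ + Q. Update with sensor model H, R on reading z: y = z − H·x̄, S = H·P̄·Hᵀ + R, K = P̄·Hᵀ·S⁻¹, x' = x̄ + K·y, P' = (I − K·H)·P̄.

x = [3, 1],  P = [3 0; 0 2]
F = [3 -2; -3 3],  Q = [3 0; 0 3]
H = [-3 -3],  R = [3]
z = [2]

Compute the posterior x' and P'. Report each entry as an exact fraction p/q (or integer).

x̄ = F·x = [7, -6]
P̄ = F·P·Fᵀ + Q = [38 -39; -39 48]
y = z − H·x̄ = [5]
S = H·P̄·Hᵀ + R = [75]
K = P̄·Hᵀ·S⁻¹ = [1/25; -9/25]
x' = x̄ + K·y = [36/5, -39/5]
P' = (I − K·H)·P̄ = [947/25 -948/25; -948/25 957/25]

x' = [36/5, -39/5]
P' = [947/25 -948/25; -948/25 957/25]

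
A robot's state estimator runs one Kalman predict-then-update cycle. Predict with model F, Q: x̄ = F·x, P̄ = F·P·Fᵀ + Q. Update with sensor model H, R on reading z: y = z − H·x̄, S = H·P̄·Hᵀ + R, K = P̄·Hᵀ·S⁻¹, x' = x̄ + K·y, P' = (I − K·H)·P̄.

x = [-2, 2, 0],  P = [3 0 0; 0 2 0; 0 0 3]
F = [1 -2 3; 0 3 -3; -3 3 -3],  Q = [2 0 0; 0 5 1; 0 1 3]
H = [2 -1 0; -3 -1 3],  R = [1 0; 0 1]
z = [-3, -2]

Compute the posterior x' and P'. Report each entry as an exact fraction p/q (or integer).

x̄ = F·x = [-6, 6, 12]
P̄ = F·P·Fᵀ + Q = [40 -39 -48; -39 50 46; -48 46 75]
y = z − H·x̄ = [15, -50]
S = H·P̄·Hᵀ + R = [367 -655; -655 1440]
K = P̄·Hᵀ·S⁻¹ = [4797/19891 -926/19891; -10009/19891 -1721/19891; 1417/19891 25531/99455]
x' = x̄ + K·y = [-1091/19891, 55261/19891, 4637/19891]
P' = (I − K·H)·P̄ = [16447/19891 28097/19891 25504/19891; 28097/19891 66203/19891 49591/19891; 25504/19891 49591/19891 218682/99455]

x' = [-1091/19891, 55261/19891, 4637/19891]
P' = [16447/19891 28097/19891 25504/19891; 28097/19891 66203/19891 49591/19891; 25504/19891 49591/19891 218682/99455]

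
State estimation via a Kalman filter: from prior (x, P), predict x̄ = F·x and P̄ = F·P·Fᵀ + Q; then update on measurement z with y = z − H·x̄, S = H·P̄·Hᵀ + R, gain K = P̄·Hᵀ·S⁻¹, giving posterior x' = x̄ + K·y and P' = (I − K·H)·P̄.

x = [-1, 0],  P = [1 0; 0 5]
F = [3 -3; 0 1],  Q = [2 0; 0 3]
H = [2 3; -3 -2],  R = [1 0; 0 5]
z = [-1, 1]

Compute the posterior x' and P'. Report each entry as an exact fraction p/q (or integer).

x̄ = F·x = [-3, 0]
P̄ = F·P·Fᵀ + Q = [56 -15; -15 8]
y = z − H·x̄ = [5, -8]
S = H·P̄·Hᵀ + R = [117 -189; -189 361]
K = P̄·Hᵀ·S⁻¹ = [-1895/6516 -387/724; 1105/2172 251/724]
x' = x̄ + K·y = [-1159/6516, -499/2172]
P' = (I − K·H)·P̄ = [11207/6516 -2701/2172; -2701/2172 723/724]

x' = [-1159/6516, -499/2172]
P' = [11207/6516 -2701/2172; -2701/2172 723/724]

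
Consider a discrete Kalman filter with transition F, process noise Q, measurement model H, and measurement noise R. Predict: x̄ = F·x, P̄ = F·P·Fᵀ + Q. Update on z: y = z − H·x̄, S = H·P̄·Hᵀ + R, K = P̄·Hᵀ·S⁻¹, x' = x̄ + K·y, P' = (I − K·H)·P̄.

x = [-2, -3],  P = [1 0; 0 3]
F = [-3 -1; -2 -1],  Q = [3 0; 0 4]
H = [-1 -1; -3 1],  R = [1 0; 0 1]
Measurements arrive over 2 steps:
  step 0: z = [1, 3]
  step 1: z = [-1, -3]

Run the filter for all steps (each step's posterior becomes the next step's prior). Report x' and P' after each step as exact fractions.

step 0: x̄ = F·x = [9, 7]
step 0: P̄ = F·P·Fᵀ + Q = [15 9; 9 11]
step 0: y = z − H·x̄ = [17, 23]
step 0: S = H·P̄·Hᵀ + R = [45 52; 52 93]
step 0: K = P̄·Hᵀ·S⁻¹ = [-360/1481 -372/1481; -1028/1481 320/1481]
step 0: x' = x̄ + K·y = [-1347/1481, 251/1481]
step 0: P' = (I − K·H)·P̄ = [183/1481 177/1481; 177/1481 851/1481]
step 1: x̄ = F·x = [3790/1481, 2443/1481]
step 1: P̄ = F·P·Fᵀ + Q = [8003/1481 2834/1481; 2834/1481 8215/1481]
step 1: y = z − H·x̄ = [4752/1481, 4484/1481]
step 1: S = H·P̄·Hᵀ + R = [23367/1481 21462/1481; 21462/1481 64719/1481]
step 1: K = P̄·Hᵀ·S⁻¹ = [-55571/236703 -59017/236703; -159559/236703 51863/236703]
step 1: x' = x̄ + K·y = [248750/236703, 35513/236703]
step 1: P' = (I − K·H)·P̄ = [9549/78901 26924/236703; 26924/236703 132635/236703]

step 0: x' = [-1347/1481, 251/1481], P' = [183/1481 177/1481; 177/1481 851/1481]
step 1: x' = [248750/236703, 35513/236703], P' = [9549/78901 26924/236703; 26924/236703 132635/236703]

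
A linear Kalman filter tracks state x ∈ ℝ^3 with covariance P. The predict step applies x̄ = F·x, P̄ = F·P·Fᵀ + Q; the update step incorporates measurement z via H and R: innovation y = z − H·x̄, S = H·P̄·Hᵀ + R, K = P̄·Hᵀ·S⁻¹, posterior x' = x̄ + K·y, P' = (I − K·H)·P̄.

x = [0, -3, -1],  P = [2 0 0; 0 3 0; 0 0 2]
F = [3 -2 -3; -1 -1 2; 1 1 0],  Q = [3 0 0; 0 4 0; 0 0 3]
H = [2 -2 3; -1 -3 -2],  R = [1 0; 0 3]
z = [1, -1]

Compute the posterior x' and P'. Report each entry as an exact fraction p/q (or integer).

x' = [5769/898, 271/449, -3181/898]
P' = [796125/52982 33246/26491 -481803/52982; 33246/26491 7500/26491 -18345/26491; -481803/52982 -18345/26491 297963/52982]

x̄ = F·x = [9, 1, -3]
P̄ = F·P·Fᵀ + Q = [51 -12 0; -12 17 -5; 0 -5 8]
y = z − H·x̄ = [-6, 5]
S = H·P̄·Hᵀ + R = [501 25; 25 107]
K = P̄·Hᵀ·S⁻¹ = [13857/52982 -10665/52982; -3543/26491 -6352/26491; 3663/52982 -1351/52982]
x' = x̄ + K·y = [5769/898, 271/449, -3181/898]
P' = (I − K·H)·P̄ = [796125/52982 33246/26491 -481803/52982; 33246/26491 7500/26491 -18345/26491; -481803/52982 -18345/26491 297963/52982]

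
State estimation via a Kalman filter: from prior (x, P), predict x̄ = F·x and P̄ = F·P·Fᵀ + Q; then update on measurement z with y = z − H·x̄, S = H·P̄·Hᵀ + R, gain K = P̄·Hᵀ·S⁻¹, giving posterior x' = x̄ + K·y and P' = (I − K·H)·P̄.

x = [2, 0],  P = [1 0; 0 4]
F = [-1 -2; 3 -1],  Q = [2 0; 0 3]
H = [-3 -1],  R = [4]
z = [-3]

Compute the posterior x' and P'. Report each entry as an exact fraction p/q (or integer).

x̄ = F·x = [-2, 6]
P̄ = F·P·Fᵀ + Q = [19 5; 5 16]
y = z − H·x̄ = [-3]
S = H·P̄·Hᵀ + R = [221]
K = P̄·Hᵀ·S⁻¹ = [-62/221; -31/221]
x' = x̄ + K·y = [-256/221, 1419/221]
P' = (I − K·H)·P̄ = [355/221 -817/221; -817/221 2575/221]

x' = [-256/221, 1419/221]
P' = [355/221 -817/221; -817/221 2575/221]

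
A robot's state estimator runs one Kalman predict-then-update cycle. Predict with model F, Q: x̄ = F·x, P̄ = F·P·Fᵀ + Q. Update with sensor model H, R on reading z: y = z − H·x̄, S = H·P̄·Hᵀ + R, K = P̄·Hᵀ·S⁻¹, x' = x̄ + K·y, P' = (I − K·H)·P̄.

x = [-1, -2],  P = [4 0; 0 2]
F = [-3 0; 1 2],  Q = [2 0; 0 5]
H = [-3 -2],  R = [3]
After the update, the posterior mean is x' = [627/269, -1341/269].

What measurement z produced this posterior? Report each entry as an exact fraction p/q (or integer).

z = [3]

x̄ = F·x = [3, -5]
P̄ = F·P·Fᵀ + Q = [38 -12; -12 17]
S = H·P̄·Hᵀ + R = [269]
K = P̄·Hᵀ·S⁻¹ = [-90/269; 2/269]
x' − x̄ = [-180/269, 4/269] = K·y
y = (KᵀK)⁻¹·Kᵀ·(x' − x̄) = [2]
z = y + H·x̄ = [2] + [1] = [3]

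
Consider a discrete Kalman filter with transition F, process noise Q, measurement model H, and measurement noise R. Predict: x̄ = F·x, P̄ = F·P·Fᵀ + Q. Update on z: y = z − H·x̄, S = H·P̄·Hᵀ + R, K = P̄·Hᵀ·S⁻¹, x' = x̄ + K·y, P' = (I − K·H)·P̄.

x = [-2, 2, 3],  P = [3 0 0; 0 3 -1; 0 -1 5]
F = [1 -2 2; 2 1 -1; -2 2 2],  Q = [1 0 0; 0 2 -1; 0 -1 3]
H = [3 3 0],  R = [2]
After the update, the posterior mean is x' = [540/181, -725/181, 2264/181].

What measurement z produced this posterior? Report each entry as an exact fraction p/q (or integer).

x̄ = F·x = [0, -5, 14]
P̄ = F·P·Fᵀ + Q = [44 -14 2; -14 24 -17; 2 -17 39]
S = H·P̄·Hᵀ + R = [362]
K = P̄·Hᵀ·S⁻¹ = [45/181; 15/181; -45/362]
x' − x̄ = [540/181, 180/181, -270/181] = K·y
y = (KᵀK)⁻¹·Kᵀ·(x' − x̄) = [12]
z = y + H·x̄ = [12] + [-15] = [-3]

z = [-3]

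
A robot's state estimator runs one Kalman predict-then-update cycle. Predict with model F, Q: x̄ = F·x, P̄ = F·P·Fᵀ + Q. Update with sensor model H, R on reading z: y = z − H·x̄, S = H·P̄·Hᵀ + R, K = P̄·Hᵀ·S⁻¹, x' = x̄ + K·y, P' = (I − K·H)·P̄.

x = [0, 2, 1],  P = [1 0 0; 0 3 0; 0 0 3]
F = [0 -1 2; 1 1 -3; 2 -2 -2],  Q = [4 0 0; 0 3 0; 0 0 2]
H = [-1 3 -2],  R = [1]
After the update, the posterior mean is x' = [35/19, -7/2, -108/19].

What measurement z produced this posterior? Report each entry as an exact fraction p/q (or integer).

z = [-1]

x̄ = F·x = [0, -1, -6]
P̄ = F·P·Fᵀ + Q = [19 -21 -6; -21 34 14; -6 14 30]
S = H·P̄·Hᵀ + R = [380]
K = P̄·Hᵀ·S⁻¹ = [-7/38; 1/4; -3/95]
x' − x̄ = [35/19, -5/2, 6/19] = K·y
y = (KᵀK)⁻¹·Kᵀ·(x' − x̄) = [-10]
z = y + H·x̄ = [-10] + [9] = [-1]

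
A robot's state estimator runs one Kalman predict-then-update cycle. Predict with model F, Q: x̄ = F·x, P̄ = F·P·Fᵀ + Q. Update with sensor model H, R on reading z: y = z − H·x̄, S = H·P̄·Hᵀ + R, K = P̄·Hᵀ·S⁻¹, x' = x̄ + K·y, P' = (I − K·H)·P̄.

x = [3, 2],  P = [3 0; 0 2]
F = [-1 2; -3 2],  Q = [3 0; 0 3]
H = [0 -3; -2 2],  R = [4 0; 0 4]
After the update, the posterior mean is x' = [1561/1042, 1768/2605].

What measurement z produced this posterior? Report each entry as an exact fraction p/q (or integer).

x̄ = F·x = [1, -5]
P̄ = F·P·Fᵀ + Q = [14 17; 17 38]
S = H·P̄·Hᵀ + R = [346 -126; -126 76]
K = P̄·Hᵀ·S⁻¹ = [-156/521 -435/1042; -843/2605 42/2605]
x' − x̄ = [519/1042, 14793/2605] = K·y
y = (KᵀK)⁻¹·Kᵀ·(x' − x̄) = [-17, 11]
z = y + H·x̄ = [-17, 11] + [15, -12] = [-2, -1]

z = [-2, -1]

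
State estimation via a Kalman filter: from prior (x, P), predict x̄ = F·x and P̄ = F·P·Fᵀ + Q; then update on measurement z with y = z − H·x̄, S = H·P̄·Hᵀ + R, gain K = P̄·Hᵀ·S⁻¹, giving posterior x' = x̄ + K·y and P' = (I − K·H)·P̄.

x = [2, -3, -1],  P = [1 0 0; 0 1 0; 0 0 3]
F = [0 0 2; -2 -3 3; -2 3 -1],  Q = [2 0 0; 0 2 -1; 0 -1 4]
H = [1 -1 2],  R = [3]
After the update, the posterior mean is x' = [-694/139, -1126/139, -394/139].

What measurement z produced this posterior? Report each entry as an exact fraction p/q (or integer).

z = [-2]

x̄ = F·x = [-2, 2, -12]
P̄ = F·P·Fᵀ + Q = [14 18 -6; 18 42 -15; -6 -15 20]
S = H·P̄·Hᵀ + R = [139]
K = P̄·Hᵀ·S⁻¹ = [-16/139; -54/139; 49/139]
x' − x̄ = [-416/139, -1404/139, 1274/139] = K·y
y = (KᵀK)⁻¹·Kᵀ·(x' − x̄) = [26]
z = y + H·x̄ = [26] + [-28] = [-2]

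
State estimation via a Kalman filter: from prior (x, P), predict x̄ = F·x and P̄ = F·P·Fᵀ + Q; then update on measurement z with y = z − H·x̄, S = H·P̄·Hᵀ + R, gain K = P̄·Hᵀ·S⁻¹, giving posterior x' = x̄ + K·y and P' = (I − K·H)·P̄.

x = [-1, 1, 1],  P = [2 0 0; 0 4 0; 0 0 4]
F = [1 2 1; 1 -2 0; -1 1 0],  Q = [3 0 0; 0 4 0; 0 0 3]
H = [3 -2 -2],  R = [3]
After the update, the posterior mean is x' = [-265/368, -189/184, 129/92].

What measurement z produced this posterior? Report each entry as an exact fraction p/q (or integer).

z = [-3]

x̄ = F·x = [2, -3, 2]
P̄ = F·P·Fᵀ + Q = [25 -14 6; -14 22 -10; 6 -10 9]
S = H·P̄·Hᵀ + R = [368]
K = P̄·Hᵀ·S⁻¹ = [91/368; -33/184; 5/92]
x' − x̄ = [-1001/368, 363/184, -55/92] = K·y
y = (KᵀK)⁻¹·Kᵀ·(x' − x̄) = [-11]
z = y + H·x̄ = [-11] + [8] = [-3]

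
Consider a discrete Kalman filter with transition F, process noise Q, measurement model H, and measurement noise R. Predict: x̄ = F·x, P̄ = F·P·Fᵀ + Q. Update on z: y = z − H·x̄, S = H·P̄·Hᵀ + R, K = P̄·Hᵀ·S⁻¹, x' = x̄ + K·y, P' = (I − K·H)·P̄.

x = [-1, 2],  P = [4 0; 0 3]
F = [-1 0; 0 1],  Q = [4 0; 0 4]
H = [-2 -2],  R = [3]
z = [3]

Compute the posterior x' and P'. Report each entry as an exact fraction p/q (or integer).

x' = [-9/7, 0]
P' = [248/63 -32/9; -32/9 35/9]

x̄ = F·x = [1, 2]
P̄ = F·P·Fᵀ + Q = [8 0; 0 7]
y = z − H·x̄ = [9]
S = H·P̄·Hᵀ + R = [63]
K = P̄·Hᵀ·S⁻¹ = [-16/63; -2/9]
x' = x̄ + K·y = [-9/7, 0]
P' = (I − K·H)·P̄ = [248/63 -32/9; -32/9 35/9]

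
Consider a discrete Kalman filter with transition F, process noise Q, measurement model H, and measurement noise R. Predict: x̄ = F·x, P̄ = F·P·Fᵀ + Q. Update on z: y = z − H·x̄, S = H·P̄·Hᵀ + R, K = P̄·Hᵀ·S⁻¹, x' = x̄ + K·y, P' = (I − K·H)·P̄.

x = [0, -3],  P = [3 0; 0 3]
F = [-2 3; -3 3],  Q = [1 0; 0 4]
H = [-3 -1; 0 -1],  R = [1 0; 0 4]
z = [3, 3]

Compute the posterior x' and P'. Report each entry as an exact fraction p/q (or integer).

x̄ = F·x = [-9, -9]
P̄ = F·P·Fᵀ + Q = [40 45; 45 58]
y = z − H·x̄ = [-33, -6]
S = H·P̄·Hᵀ + R = [689 193; 193 62]
K = P̄·Hᵀ·S⁻¹ = [-515/1823 280/1823; -772/5469 -2713/5469]
x' = x̄ + K·y = [-1092/1823, -2489/1823]
P' = (I − K·H)·P̄ = [545/1823 -1120/1823; -1120/1823 10852/5469]

x' = [-1092/1823, -2489/1823]
P' = [545/1823 -1120/1823; -1120/1823 10852/5469]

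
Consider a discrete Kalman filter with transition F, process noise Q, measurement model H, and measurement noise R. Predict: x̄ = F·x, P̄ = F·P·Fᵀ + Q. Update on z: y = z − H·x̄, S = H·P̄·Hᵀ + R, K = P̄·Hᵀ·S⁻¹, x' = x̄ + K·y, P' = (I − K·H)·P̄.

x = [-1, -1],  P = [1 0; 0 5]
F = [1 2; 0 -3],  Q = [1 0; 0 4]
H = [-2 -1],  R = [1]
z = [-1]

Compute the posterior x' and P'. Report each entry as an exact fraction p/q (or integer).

x̄ = F·x = [-3, 3]
P̄ = F·P·Fᵀ + Q = [22 -30; -30 49]
y = z − H·x̄ = [-4]
S = H·P̄·Hᵀ + R = [18]
K = P̄·Hᵀ·S⁻¹ = [-7/9; 11/18]
x' = x̄ + K·y = [1/9, 5/9]
P' = (I − K·H)·P̄ = [100/9 -193/9; -193/9 761/18]

x' = [1/9, 5/9]
P' = [100/9 -193/9; -193/9 761/18]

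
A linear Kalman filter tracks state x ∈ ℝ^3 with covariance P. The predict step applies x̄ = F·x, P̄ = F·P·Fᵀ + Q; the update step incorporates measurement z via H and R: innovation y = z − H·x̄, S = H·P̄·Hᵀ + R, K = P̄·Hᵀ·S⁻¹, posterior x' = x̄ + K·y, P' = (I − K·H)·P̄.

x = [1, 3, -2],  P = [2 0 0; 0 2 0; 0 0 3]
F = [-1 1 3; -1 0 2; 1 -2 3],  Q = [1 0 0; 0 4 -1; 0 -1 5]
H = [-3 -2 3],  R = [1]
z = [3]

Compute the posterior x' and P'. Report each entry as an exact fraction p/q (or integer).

x̄ = F·x = [-4, -5, -11]
P̄ = F·P·Fᵀ + Q = [32 20 21; 20 18 15; 21 15 42]
y = z − H·x̄ = [14]
S = H·P̄·Hᵀ + R = [421]
K = P̄·Hᵀ·S⁻¹ = [-73/421; -51/421; 33/421]
x' = x̄ + K·y = [-2706/421, -2819/421, -4169/421]
P' = (I − K·H)·P̄ = [8143/421 4697/421 11250/421; 4697/421 4977/421 7998/421; 11250/421 7998/421 16593/421]

x' = [-2706/421, -2819/421, -4169/421]
P' = [8143/421 4697/421 11250/421; 4697/421 4977/421 7998/421; 11250/421 7998/421 16593/421]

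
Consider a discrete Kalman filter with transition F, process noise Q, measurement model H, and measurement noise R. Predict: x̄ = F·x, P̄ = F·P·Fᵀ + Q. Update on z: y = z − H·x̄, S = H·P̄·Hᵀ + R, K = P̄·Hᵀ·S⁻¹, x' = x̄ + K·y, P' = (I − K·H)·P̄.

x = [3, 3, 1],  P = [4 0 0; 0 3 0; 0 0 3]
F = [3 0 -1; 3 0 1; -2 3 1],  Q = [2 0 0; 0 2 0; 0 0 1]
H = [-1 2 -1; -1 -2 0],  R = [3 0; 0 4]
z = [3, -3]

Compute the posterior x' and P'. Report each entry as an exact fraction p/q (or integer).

x̄ = F·x = [8, 10, 4]
P̄ = F·P·Fᵀ + Q = [41 33 -27; 33 41 -21; -27 -21 47]
y = z − H·x̄ = [-5, 25]
S = H·P̄·Hᵀ + R = [153 -192; -192 341]
K = P̄·Hᵀ·S⁻¹ = [-2812/15309 -2129/5103; 1790/15309 -1385/5103; -7894/15309 -449/5103]
x' = x̄ + K·y = [-23143/15309, 40265/15309, 67031/15309]
P' = (I − K·H)·P̄ = [90484/15309 -32468/15309 -146984/15309; -32468/15309 24544/15309 76186/15309; -146984/15309 76186/15309 323038/15309]

x' = [-23143/15309, 40265/15309, 67031/15309]
P' = [90484/15309 -32468/15309 -146984/15309; -32468/15309 24544/15309 76186/15309; -146984/15309 76186/15309 323038/15309]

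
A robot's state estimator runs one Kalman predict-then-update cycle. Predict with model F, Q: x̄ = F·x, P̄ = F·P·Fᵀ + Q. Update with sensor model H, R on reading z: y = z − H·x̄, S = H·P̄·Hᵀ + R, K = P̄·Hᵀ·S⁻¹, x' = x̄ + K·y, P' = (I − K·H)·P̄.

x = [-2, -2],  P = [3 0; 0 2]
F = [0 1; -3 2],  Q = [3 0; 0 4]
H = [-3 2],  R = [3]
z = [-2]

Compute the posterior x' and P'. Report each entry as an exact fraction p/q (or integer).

x̄ = F·x = [-2, 2]
P̄ = F·P·Fᵀ + Q = [5 4; 4 39]
y = z − H·x̄ = [-12]
S = H·P̄·Hᵀ + R = [156]
K = P̄·Hᵀ·S⁻¹ = [-7/156; 11/26]
x' = x̄ + K·y = [-19/13, -40/13]
P' = (I − K·H)·P̄ = [731/156 181/26; 181/26 144/13]

x' = [-19/13, -40/13]
P' = [731/156 181/26; 181/26 144/13]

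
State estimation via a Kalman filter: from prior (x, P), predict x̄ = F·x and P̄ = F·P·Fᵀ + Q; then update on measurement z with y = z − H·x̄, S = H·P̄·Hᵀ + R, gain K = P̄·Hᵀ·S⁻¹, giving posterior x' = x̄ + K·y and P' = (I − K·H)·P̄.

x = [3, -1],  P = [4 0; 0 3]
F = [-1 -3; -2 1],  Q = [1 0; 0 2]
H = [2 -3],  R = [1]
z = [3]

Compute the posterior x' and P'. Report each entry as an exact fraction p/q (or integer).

x' = [-201/55, -38/11]
P' = [6071/330 805/66; 805/66 541/66]

x̄ = F·x = [0, -7]
P̄ = F·P·Fᵀ + Q = [32 -1; -1 21]
y = z − H·x̄ = [-18]
S = H·P̄·Hᵀ + R = [330]
K = P̄·Hᵀ·S⁻¹ = [67/330; -13/66]
x' = x̄ + K·y = [-201/55, -38/11]
P' = (I − K·H)·P̄ = [6071/330 805/66; 805/66 541/66]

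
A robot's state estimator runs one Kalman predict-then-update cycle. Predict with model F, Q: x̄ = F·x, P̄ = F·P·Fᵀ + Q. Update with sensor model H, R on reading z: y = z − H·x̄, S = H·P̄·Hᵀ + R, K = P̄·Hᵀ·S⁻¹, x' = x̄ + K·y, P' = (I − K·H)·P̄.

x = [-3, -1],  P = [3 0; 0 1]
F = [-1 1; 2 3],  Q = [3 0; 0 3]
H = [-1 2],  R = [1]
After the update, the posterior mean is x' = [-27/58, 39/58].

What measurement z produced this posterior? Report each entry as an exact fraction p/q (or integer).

z = [2]

x̄ = F·x = [2, -9]
P̄ = F·P·Fᵀ + Q = [7 -3; -3 24]
S = H·P̄·Hᵀ + R = [116]
K = P̄·Hᵀ·S⁻¹ = [-13/116; 51/116]
x' − x̄ = [-143/58, 561/58] = K·y
y = (KᵀK)⁻¹·Kᵀ·(x' − x̄) = [22]
z = y + H·x̄ = [22] + [-20] = [2]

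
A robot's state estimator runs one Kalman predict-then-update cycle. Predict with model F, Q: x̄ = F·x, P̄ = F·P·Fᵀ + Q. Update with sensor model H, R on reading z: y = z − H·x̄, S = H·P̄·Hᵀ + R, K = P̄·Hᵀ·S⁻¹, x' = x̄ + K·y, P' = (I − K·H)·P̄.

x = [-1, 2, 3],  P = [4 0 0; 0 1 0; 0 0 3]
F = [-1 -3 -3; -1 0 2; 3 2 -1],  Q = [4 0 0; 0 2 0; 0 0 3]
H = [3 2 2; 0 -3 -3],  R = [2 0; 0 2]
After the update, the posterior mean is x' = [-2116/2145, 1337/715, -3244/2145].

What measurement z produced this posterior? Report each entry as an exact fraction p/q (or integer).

z = [-2, -1]

x̄ = F·x = [-14, 7, -2]
P̄ = F·P·Fᵀ + Q = [44 -14 -9; -14 18 -18; -9 -18 46]
S = H·P̄·Hᵀ + R = [234 39; 39 254]
K = P̄·Hᵀ·S⁻¹ = [19153/57915 328/1485; -3556/19305 14/495; 10642/57915 -533/1485]
x' − x̄ = [27914/2145, -3668/715, 1046/2145] = K·y
y = (KᵀK)⁻¹·Kᵀ·(x' − x̄) = [30, 14]
z = y + H·x̄ = [30, 14] + [-32, -15] = [-2, -1]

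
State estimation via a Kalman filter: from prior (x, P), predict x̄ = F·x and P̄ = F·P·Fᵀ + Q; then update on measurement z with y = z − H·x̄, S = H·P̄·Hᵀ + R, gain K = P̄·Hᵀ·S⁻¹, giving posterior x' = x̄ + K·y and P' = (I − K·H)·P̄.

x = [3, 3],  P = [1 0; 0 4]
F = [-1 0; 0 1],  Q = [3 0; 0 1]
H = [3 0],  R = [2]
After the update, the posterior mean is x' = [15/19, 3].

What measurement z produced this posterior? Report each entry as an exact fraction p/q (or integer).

x̄ = F·x = [-3, 3]
P̄ = F·P·Fᵀ + Q = [4 0; 0 5]
S = H·P̄·Hᵀ + R = [38]
K = P̄·Hᵀ·S⁻¹ = [6/19; 0]
x' − x̄ = [72/19, 0] = K·y
y = (KᵀK)⁻¹·Kᵀ·(x' − x̄) = [12]
z = y + H·x̄ = [12] + [-9] = [3]

z = [3]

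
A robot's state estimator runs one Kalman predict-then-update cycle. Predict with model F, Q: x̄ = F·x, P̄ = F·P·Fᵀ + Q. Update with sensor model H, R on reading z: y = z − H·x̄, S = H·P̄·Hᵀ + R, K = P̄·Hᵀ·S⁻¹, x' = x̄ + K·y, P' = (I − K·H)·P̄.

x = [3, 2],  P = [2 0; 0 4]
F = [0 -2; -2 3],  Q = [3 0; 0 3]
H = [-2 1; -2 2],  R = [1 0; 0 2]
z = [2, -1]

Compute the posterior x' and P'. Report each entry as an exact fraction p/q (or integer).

x' = [-1309/541, -3111/1082]
P' = [485/541 622/541; 622/541 1949/1082]

x̄ = F·x = [-4, 0]
P̄ = F·P·Fᵀ + Q = [19 -24; -24 47]
y = z − H·x̄ = [-6, -9]
S = H·P̄·Hᵀ + R = [220 314; 314 458]
K = P̄·Hᵀ·S⁻¹ = [-348/541 137/541; -539/1082 705/1082]
x' = x̄ + K·y = [-1309/541, -3111/1082]
P' = (I − K·H)·P̄ = [485/541 622/541; 622/541 1949/1082]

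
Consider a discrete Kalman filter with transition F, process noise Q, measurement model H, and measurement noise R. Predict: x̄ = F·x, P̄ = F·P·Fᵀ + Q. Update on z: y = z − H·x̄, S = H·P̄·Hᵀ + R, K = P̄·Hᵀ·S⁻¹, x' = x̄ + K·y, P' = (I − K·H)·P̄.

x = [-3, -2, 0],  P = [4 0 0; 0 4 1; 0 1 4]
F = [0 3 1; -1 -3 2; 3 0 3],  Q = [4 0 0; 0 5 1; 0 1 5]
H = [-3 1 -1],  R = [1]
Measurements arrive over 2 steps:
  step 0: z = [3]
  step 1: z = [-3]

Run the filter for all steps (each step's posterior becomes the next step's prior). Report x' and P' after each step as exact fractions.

step 0: x' = [1398/845, 729/169, -3117/845], P' = [3834/845 479/169 -8911/845; 479/169 5401/169 3940/169; -8911/845 3940/169 46569/845]
step 1: x' = [-5624586/6569161, -125042607/6569161, -88427037/6569161], P' = [35071586/6569161 226399307/6569161 122819041/6569161; 226399307/6569161 1684177978/6569161 1004504989/6569161; 122819041/6569161 1004504989/6569161 637237638/6569161]

step 0: x̄ = F·x = [-6, 9, -9]
step 0: P̄ = F·P·Fᵀ + Q = [50 -25 21; -25 49 4; 21 4 77]
step 0: y = z − H·x̄ = [-33]
step 0: S = H·P̄·Hᵀ + R = [845]
step 0: K = P̄·Hᵀ·S⁻¹ = [-196/845; 24/169; -136/845]
step 0: x' = x̄ + K·y = [1398/845, 729/169, -3117/845]
step 0: P' = (I − K·H)·P̄ = [3834/845 479/169 -8911/845; 479/169 5401/169 3940/169; -8911/845 3940/169 46569/845]
step 1: x̄ = F·x = [7818/845, -18567/845, -5157/845]
step 1: P̄ = F·P·Fᵀ + Q = [411194/845 -89081/845 311829/845; -89081/845 250994/845 43169/845; 311829/845 43169/845 297454/845]
step 1: y = z − H·x̄ = [34329/845]
step 1: S = H·P̄·Hᵀ + R = [6569161/845]
step 1: K = P̄·Hᵀ·S⁻¹ = [-1634492/6569161; 475068/6569161; -1189772/6569161]
step 1: x' = x̄ + K·y = [-5624586/6569161, -125042607/6569161, -88427037/6569161]
step 1: P' = (I − K·H)·P̄ = [35071586/6569161 226399307/6569161 122819041/6569161; 226399307/6569161 1684177978/6569161 1004504989/6569161; 122819041/6569161 1004504989/6569161 637237638/6569161]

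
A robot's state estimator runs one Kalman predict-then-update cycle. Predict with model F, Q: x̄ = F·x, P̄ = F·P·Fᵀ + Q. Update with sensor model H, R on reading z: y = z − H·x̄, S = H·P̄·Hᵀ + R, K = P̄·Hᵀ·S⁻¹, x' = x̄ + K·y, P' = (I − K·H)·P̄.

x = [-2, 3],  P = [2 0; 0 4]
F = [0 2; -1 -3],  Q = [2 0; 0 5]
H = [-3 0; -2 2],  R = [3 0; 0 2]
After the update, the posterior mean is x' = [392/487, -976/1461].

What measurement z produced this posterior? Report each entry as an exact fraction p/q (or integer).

x̄ = F·x = [6, -7]
P̄ = F·P·Fᵀ + Q = [18 -24; -24 43]
S = H·P̄·Hᵀ + R = [165 252; 252 438]
K = P̄·Hᵀ·S⁻¹ = [-138/487 -14/487; -124/487 661/1461]
x' − x̄ = [-2530/487, 9251/1461] = K·y
y = (KᵀK)⁻¹·Kᵀ·(x' − x̄) = [16, 23]
z = y + H·x̄ = [16, 23] + [-18, -26] = [-2, -3]

z = [-2, -3]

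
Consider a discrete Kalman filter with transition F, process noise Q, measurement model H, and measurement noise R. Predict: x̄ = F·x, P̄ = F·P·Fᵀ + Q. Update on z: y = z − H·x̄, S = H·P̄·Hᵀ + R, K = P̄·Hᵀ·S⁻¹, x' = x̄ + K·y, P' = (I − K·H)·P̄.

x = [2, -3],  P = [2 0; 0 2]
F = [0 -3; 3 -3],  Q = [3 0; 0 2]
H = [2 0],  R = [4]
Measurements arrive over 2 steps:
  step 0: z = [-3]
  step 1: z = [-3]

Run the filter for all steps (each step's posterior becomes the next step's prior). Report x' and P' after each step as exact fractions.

step 0: x' = [-45/44, 141/22], P' = [21/22 9/11; 9/11 256/11]
step 1: x' = [-3717/2348, -6471/1174], P' = [2337/2348 2223/2348; 2223/2348 32839/2348]

step 0: x̄ = F·x = [9, 15]
step 0: P̄ = F·P·Fᵀ + Q = [21 18; 18 38]
step 0: y = z − H·x̄ = [-21]
step 0: S = H·P̄·Hᵀ + R = [88]
step 0: K = P̄·Hᵀ·S⁻¹ = [21/44; 9/22]
step 0: x' = x̄ + K·y = [-45/44, 141/22]
step 0: P' = (I − K·H)·P̄ = [21/22 9/11; 9/11 256/11]
step 1: x̄ = F·x = [-423/22, -981/44]
step 1: P̄ = F·P·Fᵀ + Q = [2337/11 2223/11; 2223/11 4517/22]
step 1: y = z − H·x̄ = [390/11]
step 1: S = H·P̄·Hᵀ + R = [9392/11]
step 1: K = P̄·Hᵀ·S⁻¹ = [2337/4696; 2223/4696]
step 1: x' = x̄ + K·y = [-3717/2348, -6471/1174]
step 1: P' = (I − K·H)·P̄ = [2337/2348 2223/2348; 2223/2348 32839/2348]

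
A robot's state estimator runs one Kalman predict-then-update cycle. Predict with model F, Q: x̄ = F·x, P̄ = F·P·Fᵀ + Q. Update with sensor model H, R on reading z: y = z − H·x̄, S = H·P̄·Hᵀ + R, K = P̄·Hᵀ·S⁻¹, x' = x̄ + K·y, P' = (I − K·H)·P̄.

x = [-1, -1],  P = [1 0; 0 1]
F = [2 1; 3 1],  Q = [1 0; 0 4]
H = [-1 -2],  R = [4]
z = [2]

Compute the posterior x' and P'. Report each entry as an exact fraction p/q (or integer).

x' = [-51/47, -61/94]
P' = [82/47 -21/47; -21/47 91/94]

x̄ = F·x = [-3, -4]
P̄ = F·P·Fᵀ + Q = [6 7; 7 14]
y = z − H·x̄ = [-9]
S = H·P̄·Hᵀ + R = [94]
K = P̄·Hᵀ·S⁻¹ = [-10/47; -35/94]
x' = x̄ + K·y = [-51/47, -61/94]
P' = (I − K·H)·P̄ = [82/47 -21/47; -21/47 91/94]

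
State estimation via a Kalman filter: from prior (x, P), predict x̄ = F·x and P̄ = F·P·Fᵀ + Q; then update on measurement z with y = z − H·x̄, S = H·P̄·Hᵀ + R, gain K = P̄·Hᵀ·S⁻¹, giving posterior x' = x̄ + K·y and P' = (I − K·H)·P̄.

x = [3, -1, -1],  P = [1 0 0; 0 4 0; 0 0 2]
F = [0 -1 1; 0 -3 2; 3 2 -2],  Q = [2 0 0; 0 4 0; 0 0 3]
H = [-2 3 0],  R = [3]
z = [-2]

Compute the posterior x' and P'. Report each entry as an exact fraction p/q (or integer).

x̄ = F·x = [0, 1, 9]
P̄ = F·P·Fᵀ + Q = [8 16 -12; 16 48 -32; -12 -32 36]
y = z − H·x̄ = [-5]
S = H·P̄·Hᵀ + R = [275]
K = P̄·Hᵀ·S⁻¹ = [32/275; 112/275; -72/275]
x' = x̄ + K·y = [-32/55, -57/55, 567/55]
P' = (I − K·H)·P̄ = [1176/275 816/275 -996/275; 816/275 656/275 -736/275; -996/275 -736/275 4716/275]

x' = [-32/55, -57/55, 567/55]
P' = [1176/275 816/275 -996/275; 816/275 656/275 -736/275; -996/275 -736/275 4716/275]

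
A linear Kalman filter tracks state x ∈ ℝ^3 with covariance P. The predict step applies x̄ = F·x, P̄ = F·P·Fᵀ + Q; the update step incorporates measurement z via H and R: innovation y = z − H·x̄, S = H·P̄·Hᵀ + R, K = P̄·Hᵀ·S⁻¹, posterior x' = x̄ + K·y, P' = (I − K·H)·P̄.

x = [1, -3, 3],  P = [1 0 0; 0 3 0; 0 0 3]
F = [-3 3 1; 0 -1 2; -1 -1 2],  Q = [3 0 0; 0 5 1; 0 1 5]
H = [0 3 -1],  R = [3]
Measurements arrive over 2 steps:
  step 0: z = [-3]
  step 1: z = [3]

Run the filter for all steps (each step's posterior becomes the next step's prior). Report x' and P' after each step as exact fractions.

step 0: x̄ = F·x = [-9, 9, 8]
step 0: P̄ = F·P·Fᵀ + Q = [42 -3 0; -3 20 16; 0 16 21]
step 0: y = z − H·x̄ = [-22]
step 0: S = H·P̄·Hᵀ + R = [108]
step 0: K = P̄·Hᵀ·S⁻¹ = [-1/12; 11/27; 1/4]
step 0: x' = x̄ + K·y = [-43/6, 1/27, 5/2]
step 0: P' = (I − K·H)·P̄ = [165/4 2/3 9/4; 2/3 56/27 5; 9/4 5 57/4]
step 1: x̄ = F·x = [217/9, 134/27, 655/54]
step 1: P̄ = F·P·Fᵀ + Q = [1235/3 322/9 2795/18; 322/9 1190/27 1957/54; 2795/18 1957/54 8387/108]
step 1: y = z − H·x̄ = [13/54]
step 1: S = H·P̄·Hᵀ + R = [28067/108]
step 1: K = P̄·Hᵀ·S⁻¹ = [-5178/28067; 10366/28067; 3355/28067]
step 1: x' = x̄ + K·y = [51960/2159, 10907/2159, 26250/2159]
step 1: P' = (I − K·H)·P̄ = [11305992/28067 1501167/28067 4519035/28067; 1501167/28067 242083/28067 695151/28067; 4519035/28067 695151/28067 2075388/28067]

step 0: x' = [-43/6, 1/27, 5/2], P' = [165/4 2/3 9/4; 2/3 56/27 5; 9/4 5 57/4]
step 1: x' = [51960/2159, 10907/2159, 26250/2159], P' = [11305992/28067 1501167/28067 4519035/28067; 1501167/28067 242083/28067 695151/28067; 4519035/28067 695151/28067 2075388/28067]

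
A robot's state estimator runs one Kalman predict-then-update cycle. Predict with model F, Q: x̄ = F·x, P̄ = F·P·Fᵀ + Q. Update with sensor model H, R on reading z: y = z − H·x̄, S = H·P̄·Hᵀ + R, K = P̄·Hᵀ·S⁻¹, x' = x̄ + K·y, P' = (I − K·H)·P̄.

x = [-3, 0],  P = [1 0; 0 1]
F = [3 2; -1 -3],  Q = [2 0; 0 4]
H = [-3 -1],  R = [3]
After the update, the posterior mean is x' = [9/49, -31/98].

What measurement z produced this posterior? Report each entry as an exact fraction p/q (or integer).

z = [-1]

x̄ = F·x = [-9, 3]
P̄ = F·P·Fᵀ + Q = [15 -9; -9 14]
S = H·P̄·Hᵀ + R = [98]
K = P̄·Hᵀ·S⁻¹ = [-18/49; 13/98]
x' − x̄ = [450/49, -325/98] = K·y
y = (KᵀK)⁻¹·Kᵀ·(x' − x̄) = [-25]
z = y + H·x̄ = [-25] + [24] = [-1]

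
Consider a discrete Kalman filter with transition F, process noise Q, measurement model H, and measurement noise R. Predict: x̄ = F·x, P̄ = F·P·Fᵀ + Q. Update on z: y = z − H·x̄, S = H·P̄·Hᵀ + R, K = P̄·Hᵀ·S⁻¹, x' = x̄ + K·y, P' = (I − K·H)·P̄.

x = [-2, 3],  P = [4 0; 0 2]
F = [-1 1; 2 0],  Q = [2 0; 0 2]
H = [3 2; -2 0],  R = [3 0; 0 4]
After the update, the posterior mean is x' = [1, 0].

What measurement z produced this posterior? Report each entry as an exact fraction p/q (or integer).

z = [3, -1]

x̄ = F·x = [5, -4]
P̄ = F·P·Fᵀ + Q = [8 -8; -8 18]
S = H·P̄·Hᵀ + R = [51 -16; -16 36]
K = P̄·Hᵀ·S⁻¹ = [8/395 -172/395; 172/395 252/395]
x' − x̄ = [-4, 4] = K·y
y = (KᵀK)⁻¹·Kᵀ·(x' − x̄) = [-4, 9]
z = y + H·x̄ = [-4, 9] + [7, -10] = [3, -1]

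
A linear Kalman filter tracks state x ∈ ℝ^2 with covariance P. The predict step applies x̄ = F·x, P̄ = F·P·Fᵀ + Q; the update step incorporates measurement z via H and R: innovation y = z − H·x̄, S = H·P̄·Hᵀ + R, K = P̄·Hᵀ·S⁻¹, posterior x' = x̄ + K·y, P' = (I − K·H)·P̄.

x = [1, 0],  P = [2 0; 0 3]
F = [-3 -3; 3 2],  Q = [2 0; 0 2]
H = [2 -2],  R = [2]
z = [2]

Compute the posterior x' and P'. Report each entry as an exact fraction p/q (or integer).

x̄ = F·x = [-3, 3]
P̄ = F·P·Fᵀ + Q = [47 -36; -36 32]
y = z − H·x̄ = [14]
S = H·P̄·Hᵀ + R = [606]
K = P̄·Hᵀ·S⁻¹ = [83/303; -68/303]
x' = x̄ + K·y = [253/303, -43/303]
P' = (I − K·H)·P̄ = [463/303 380/303; 380/303 448/303]

x' = [253/303, -43/303]
P' = [463/303 380/303; 380/303 448/303]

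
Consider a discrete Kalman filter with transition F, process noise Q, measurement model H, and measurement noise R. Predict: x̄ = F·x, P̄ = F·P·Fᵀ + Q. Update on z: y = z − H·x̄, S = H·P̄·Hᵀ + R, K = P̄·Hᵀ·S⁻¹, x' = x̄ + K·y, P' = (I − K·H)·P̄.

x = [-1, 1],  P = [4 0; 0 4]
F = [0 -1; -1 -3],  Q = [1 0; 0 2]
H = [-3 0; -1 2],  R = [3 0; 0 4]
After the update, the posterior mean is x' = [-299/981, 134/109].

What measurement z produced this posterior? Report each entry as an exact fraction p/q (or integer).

z = [1, 3]

x̄ = F·x = [-1, -2]
P̄ = F·P·Fᵀ + Q = [5 12; 12 42]
S = H·P̄·Hᵀ + R = [48 -57; -57 129]
K = P̄·Hᵀ·S⁻¹ = [-284/981 19/981; -20/109 52/109]
x' − x̄ = [682/981, 352/109] = K·y
y = (KᵀK)⁻¹·Kᵀ·(x' − x̄) = [-2, 6]
z = y + H·x̄ = [-2, 6] + [3, -3] = [1, 3]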